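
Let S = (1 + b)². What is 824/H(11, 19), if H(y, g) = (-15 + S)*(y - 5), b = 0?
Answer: -206/21 ≈ -9.8095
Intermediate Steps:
S = 1 (S = (1 + 0)² = 1² = 1)
H(y, g) = 70 - 14*y (H(y, g) = (-15 + 1)*(y - 5) = -14*(-5 + y) = 70 - 14*y)
824/H(11, 19) = 824/(70 - 14*11) = 824/(70 - 154) = 824/(-84) = 824*(-1/84) = -206/21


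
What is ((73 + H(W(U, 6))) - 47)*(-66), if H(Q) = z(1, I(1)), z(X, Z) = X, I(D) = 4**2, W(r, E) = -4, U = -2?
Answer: -1782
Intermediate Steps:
I(D) = 16
H(Q) = 1
((73 + H(W(U, 6))) - 47)*(-66) = ((73 + 1) - 47)*(-66) = (74 - 47)*(-66) = 27*(-66) = -1782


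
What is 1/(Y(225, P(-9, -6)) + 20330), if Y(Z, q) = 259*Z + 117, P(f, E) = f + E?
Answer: 1/78722 ≈ 1.2703e-5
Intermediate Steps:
P(f, E) = E + f
Y(Z, q) = 117 + 259*Z
1/(Y(225, P(-9, -6)) + 20330) = 1/((117 + 259*225) + 20330) = 1/((117 + 58275) + 20330) = 1/(58392 + 20330) = 1/78722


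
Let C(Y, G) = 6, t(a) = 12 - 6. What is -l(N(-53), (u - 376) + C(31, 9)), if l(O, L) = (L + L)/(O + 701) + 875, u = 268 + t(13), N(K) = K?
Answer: -23617/27 ≈ -874.70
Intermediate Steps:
t(a) = 6
u = 274 (u = 268 + 6 = 274)
l(O, L) = 875 + 2*L/(701 + O) (l(O, L) = (2*L)/(701 + O) + 875 = 2*L/(701 + O) + 875 = 875 + 2*L/(701 + O))
-l(N(-53), (u - 376) + C(31, 9)) = -(613375 + 2*((274 - 376) + 6) + 875*(-53))/(701 - 53) = -(613375 + 2*(-102 + 6) - 46375)/648 = -(613375 + 2*(-96) - 46375)/648 = -(613375 - 192 - 46375)/648 = -566808/648 = -1*23617/27 = -23617/27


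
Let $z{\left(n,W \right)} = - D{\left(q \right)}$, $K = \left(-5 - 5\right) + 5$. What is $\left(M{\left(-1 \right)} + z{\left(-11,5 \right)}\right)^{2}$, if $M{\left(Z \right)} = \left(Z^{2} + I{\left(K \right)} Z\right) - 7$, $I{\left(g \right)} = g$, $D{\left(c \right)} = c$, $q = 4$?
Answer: $25$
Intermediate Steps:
$K = -5$ ($K = -10 + 5 = -5$)
$z{\left(n,W \right)} = -4$ ($z{\left(n,W \right)} = \left(-1\right) 4 = -4$)
$M{\left(Z \right)} = -7 + Z^{2} - 5 Z$ ($M{\left(Z \right)} = \left(Z^{2} - 5 Z\right) - 7 = -7 + Z^{2} - 5 Z$)
$\left(M{\left(-1 \right)} + z{\left(-11,5 \right)}\right)^{2} = \left(\left(-7 + \left(-1\right)^{2} - -5\right) - 4\right)^{2} = \left(\left(-7 + 1 + 5\right) - 4\right)^{2} = \left(-1 - 4\right)^{2} = \left(-5\right)^{2} = 25$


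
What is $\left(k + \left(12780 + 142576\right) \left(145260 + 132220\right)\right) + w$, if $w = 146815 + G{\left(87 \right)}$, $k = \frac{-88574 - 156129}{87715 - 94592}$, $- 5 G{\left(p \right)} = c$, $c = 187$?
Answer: $\frac{1482279916500091}{34385} \approx 4.3108 \cdot 10^{10}$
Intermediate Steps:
$G{\left(p \right)} = - \frac{187}{5}$ ($G{\left(p \right)} = \left(- \frac{1}{5}\right) 187 = - \frac{187}{5}$)
$k = \frac{244703}{6877}$ ($k = - \frac{244703}{-6877} = \left(-244703\right) \left(- \frac{1}{6877}\right) = \frac{244703}{6877} \approx 35.583$)
$w = \frac{733888}{5}$ ($w = 146815 - \frac{187}{5} = \frac{733888}{5} \approx 1.4678 \cdot 10^{5}$)
$\left(k + \left(12780 + 142576\right) \left(145260 + 132220\right)\right) + w = \left(\frac{244703}{6877} + \left(12780 + 142576\right) \left(145260 + 132220\right)\right) + \frac{733888}{5} = \left(\frac{244703}{6877} + 155356 \cdot 277480\right) + \frac{733888}{5} = \left(\frac{244703}{6877} + 43108182880\right) + \frac{733888}{5} = \frac{296454973910463}{6877} + \frac{733888}{5} = \frac{1482279916500091}{34385}$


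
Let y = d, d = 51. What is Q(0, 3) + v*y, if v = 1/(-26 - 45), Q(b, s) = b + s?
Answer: 162/71 ≈ 2.2817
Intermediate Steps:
y = 51
v = -1/71 (v = 1/(-71) = -1/71 ≈ -0.014085)
Q(0, 3) + v*y = (0 + 3) - 1/71*51 = 3 - 51/71 = 162/71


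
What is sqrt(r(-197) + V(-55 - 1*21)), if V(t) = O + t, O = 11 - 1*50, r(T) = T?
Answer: 2*I*sqrt(78) ≈ 17.664*I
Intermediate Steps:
O = -39 (O = 11 - 50 = -39)
V(t) = -39 + t
sqrt(r(-197) + V(-55 - 1*21)) = sqrt(-197 + (-39 + (-55 - 1*21))) = sqrt(-197 + (-39 + (-55 - 21))) = sqrt(-197 + (-39 - 76)) = sqrt(-197 - 115) = sqrt(-312) = 2*I*sqrt(78)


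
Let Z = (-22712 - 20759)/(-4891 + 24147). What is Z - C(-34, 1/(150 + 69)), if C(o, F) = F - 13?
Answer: 1561463/145416 ≈ 10.738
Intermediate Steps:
Z = -1499/664 (Z = -43471/19256 = -43471*1/19256 = -1499/664 ≈ -2.2575)
C(o, F) = -13 + F
Z - C(-34, 1/(150 + 69)) = -1499/664 - (-13 + 1/(150 + 69)) = -1499/664 - (-13 + 1/219) = -1499/664 - 1*(-2846/219) = -1499/664 + 2846/219 = 1561463/145416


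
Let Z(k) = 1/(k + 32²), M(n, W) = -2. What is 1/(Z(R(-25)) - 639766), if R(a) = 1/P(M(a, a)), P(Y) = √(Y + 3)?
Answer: -1025/655760149 ≈ -1.5631e-6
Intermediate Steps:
P(Y) = √(3 + Y)
R(a) = 1 (R(a) = 1/(√(3 - 2)) = 1/(√1) = 1/1 = 1)
Z(k) = 1/(1024 + k) (Z(k) = 1/(k + 1024) = 1/(1024 + k))
1/(Z(R(-25)) - 639766) = 1/(1/(1024 + 1) - 639766) = 1/(1/1025 - 639766) = 1/(-655760149/1025) = -1025/655760149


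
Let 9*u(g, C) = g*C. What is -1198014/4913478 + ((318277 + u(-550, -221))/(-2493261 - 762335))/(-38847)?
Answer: -75755682737208931/310704119898115068 ≈ -0.24382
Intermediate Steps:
u(g, C) = C*g/9 (u(g, C) = (g*C)/9 = (C*g)/9 = C*g/9)
-1198014/4913478 + ((318277 + u(-550, -221))/(-2493261 - 762335))/(-38847) = -1198014/4913478 + ((318277 + (⅑)*(-221)*(-550))/(-2493261 - 762335))/(-38847) = -1198014*1/4913478 + ((318277 + 121550/9)/(-3255596))*(-1/38847) = -199669/818913 + ((2986043/9)*(-1/3255596))*(-1/38847) = -199669/818913 - 2986043/29300364*(-1/38847) = -199669/818913 + 2986043/1138231240308 = -75755682737208931/310704119898115068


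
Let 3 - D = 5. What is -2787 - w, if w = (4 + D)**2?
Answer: -2791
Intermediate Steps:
D = -2 (D = 3 - 1*5 = 3 - 5 = -2)
w = 4 (w = (4 - 2)**2 = 2**2 = 4)
-2787 - w = -2787 - 1*4 = -2787 - 4 = -2791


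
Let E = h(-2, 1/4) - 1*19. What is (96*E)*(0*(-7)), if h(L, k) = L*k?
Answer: 0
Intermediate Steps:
E = -39/2 (E = -2/4 - 1*19 = -2*1/4 - 19 = -1/2 - 19 = -39/2 ≈ -19.500)
(96*E)*(0*(-7)) = (96*(-39/2))*(0*(-7)) = -1872*0 = 0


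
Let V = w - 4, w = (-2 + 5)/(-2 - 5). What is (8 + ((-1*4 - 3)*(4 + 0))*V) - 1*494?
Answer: -362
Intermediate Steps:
w = -3/7 (w = 3/(-7) = 3*(-1/7) = -3/7 ≈ -0.42857)
V = -31/7 (V = -3/7 - 4 = -31/7 ≈ -4.4286)
(8 + ((-1*4 - 3)*(4 + 0))*V) - 1*494 = (8 + ((-1*4 - 3)*(4 + 0))*(-31/7)) - 1*494 = (8 + ((-4 - 3)*4)*(-31/7)) - 494 = (8 - 7*4*(-31/7)) - 494 = (8 - 28*(-31/7)) - 494 = (8 + 124) - 494 = 132 - 494 = -362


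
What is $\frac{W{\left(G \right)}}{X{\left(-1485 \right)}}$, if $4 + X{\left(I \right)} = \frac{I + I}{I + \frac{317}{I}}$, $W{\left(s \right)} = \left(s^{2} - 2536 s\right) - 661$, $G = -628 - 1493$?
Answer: $- \frac{10891888312556}{2205859} \approx -4.9377 \cdot 10^{6}$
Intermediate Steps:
$G = -2121$ ($G = -628 - 1493 = -2121$)
$W{\left(s \right)} = -661 + s^{2} - 2536 s$
$X{\left(I \right)} = -4 + \frac{2 I}{I + \frac{317}{I}}$ ($X{\left(I \right)} = -4 + \frac{I + I}{I + \frac{317}{I}} = -4 + \frac{2 I}{I + \frac{317}{I}}$)
$\frac{W{\left(G \right)}}{X{\left(-1485 \right)}} = \frac{-661 + \left(-2121\right)^{2} - -5378856}{2 \frac{1}{317 + \left(-1485\right)^{2}} \left(-634 - \left(-1485\right)^{2}\right)} = \frac{-661 + 4498641 + 5378856}{2 \frac{1}{317 + 2205225} \left(-634 - 2205225\right)} = \frac{9876836}{2 \cdot \frac{1}{2205542} \left(-634 - 2205225\right)} = \frac{9876836}{2 \cdot \frac{1}{2205542} \left(-2205859\right)} = \frac{9876836}{- \frac{2205859}{1102771}} = 9876836 \left(- \frac{1102771}{2205859}\right) = - \frac{10891888312556}{2205859}$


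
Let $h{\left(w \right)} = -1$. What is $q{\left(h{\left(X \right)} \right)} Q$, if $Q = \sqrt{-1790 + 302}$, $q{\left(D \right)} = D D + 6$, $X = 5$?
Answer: $28 i \sqrt{93} \approx 270.02 i$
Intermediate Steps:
$q{\left(D \right)} = 6 + D^{2}$ ($q{\left(D \right)} = D^{2} + 6 = 6 + D^{2}$)
$Q = 4 i \sqrt{93}$ ($Q = \sqrt{-1488} = 4 i \sqrt{93} \approx 38.575 i$)
$q{\left(h{\left(X \right)} \right)} Q = \left(6 + \left(-1\right)^{2}\right) 4 i \sqrt{93} = \left(6 + 1\right) 4 i \sqrt{93} = 7 \cdot 4 i \sqrt{93} = 28 i \sqrt{93}$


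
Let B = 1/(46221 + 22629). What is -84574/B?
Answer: -5822919900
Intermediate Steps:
B = 1/68850 ≈ 1.4524e-5
-84574/B = -84574/1/68850 = -84574*68850 = -5822919900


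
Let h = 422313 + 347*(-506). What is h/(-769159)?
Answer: -246731/769159 ≈ -0.32078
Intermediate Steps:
h = 246731 (h = 422313 - 175582 = 246731)
h/(-769159) = 246731/(-769159) = 246731*(-1/769159) = -246731/769159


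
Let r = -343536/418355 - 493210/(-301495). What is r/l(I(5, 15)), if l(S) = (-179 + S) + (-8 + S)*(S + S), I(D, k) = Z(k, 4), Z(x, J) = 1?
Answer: -10276248323/2421733261920 ≈ -0.0042433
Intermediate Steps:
I(D, k) = 1
r = 20552496646/25226388145 (r = -343536*1/418355 - 493210*(-1/301495) = -343536/418355 + 98642/60299 = 20552496646/25226388145 ≈ 0.81472)
l(S) = -179 + S + 2*S*(-8 + S) (l(S) = (-179 + S) + (-8 + S)*(2*S) = (-179 + S) + 2*S*(-8 + S) = -179 + S + 2*S*(-8 + S))
r/l(I(5, 15)) = 20552496646/(25226388145*(-179 - 15*1 + 2*1²)) = 20552496646/(25226388145*(-179 - 15 + 2*1)) = 20552496646/(25226388145*(-179 - 15 + 2)) = (20552496646/25226388145)/(-192) = (20552496646/25226388145)*(-1/192) = -10276248323/2421733261920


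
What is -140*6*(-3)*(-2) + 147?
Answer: -4893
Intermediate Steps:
-140*6*(-3)*(-2) + 147 = -(-2520)*(-2) + 147 = -140*36 + 147 = -5040 + 147 = -4893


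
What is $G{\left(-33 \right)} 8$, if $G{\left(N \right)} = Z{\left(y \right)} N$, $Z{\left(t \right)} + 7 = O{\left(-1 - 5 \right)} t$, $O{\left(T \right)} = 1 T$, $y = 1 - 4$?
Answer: $-2904$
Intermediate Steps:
$y = -3$ ($y = 1 - 4 = -3$)
$O{\left(T \right)} = T$
$Z{\left(t \right)} = -7 - 6 t$ ($Z{\left(t \right)} = -7 + \left(-1 - 5\right) t = -7 - 6 t$)
$G{\left(N \right)} = 11 N$ ($G{\left(N \right)} = \left(-7 - -18\right) N = \left(-7 + 18\right) N = 11 N$)
$G{\left(-33 \right)} 8 = 11 \left(-33\right) 8 = \left(-363\right) 8 = -2904$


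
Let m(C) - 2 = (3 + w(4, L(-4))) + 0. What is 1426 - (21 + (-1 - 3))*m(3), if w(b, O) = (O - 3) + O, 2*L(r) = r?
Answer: 1460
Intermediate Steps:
L(r) = r/2
w(b, O) = -3 + 2*O (w(b, O) = (-3 + O) + O = -3 + 2*O)
m(C) = -2 (m(C) = 2 + ((3 + (-3 + 2*((1/2)*(-4)))) + 0) = 2 + ((3 + (-3 + 2*(-2))) + 0) = 2 + ((3 + (-3 - 4)) + 0) = 2 + ((3 - 7) + 0) = 2 + (-4 + 0) = 2 - 4 = -2)
1426 - (21 + (-1 - 3))*m(3) = 1426 - (21 + (-1 - 3))*(-2) = 1426 - (21 - 4)*(-2) = 1426 - 17*(-2) = 1426 - 1*(-34) = 1426 + 34 = 1460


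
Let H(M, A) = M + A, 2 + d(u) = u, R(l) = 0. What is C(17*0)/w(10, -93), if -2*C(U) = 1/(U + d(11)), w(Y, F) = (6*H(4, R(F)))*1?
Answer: -1/432 ≈ -0.0023148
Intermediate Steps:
d(u) = -2 + u
H(M, A) = A + M
w(Y, F) = 24 (w(Y, F) = (6*(0 + 4))*1 = (6*4)*1 = 24*1 = 24)
C(U) = -1/(2*(9 + U)) (C(U) = -1/(2*(U + (-2 + 11))) = -1/(2*(U + 9)) = -1/(2*(9 + U)))
C(17*0)/w(10, -93) = -1/(18 + 2*(17*0))/24 = -1/(18 + 2*0)*(1/24) = -1/(18 + 0)*(1/24) = -1/18*(1/24) = -1*1/18*(1/24) = -1/18*1/24 = -1/432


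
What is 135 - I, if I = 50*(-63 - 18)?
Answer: 4185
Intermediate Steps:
I = -4050 (I = 50*(-81) = -4050)
135 - I = 135 - 1*(-4050) = 135 + 4050 = 4185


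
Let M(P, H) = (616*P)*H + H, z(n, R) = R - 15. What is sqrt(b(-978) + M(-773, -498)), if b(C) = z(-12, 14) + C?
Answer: sqrt(237130187) ≈ 15399.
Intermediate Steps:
z(n, R) = -15 + R
M(P, H) = H + 616*H*P (M(P, H) = 616*H*P + H = H + 616*H*P)
b(C) = -1 + C (b(C) = (-15 + 14) + C = -1 + C)
sqrt(b(-978) + M(-773, -498)) = sqrt((-1 - 978) - 498*(1 + 616*(-773))) = sqrt(-979 - 498*(1 - 476168)) = sqrt(-979 - 498*(-476167)) = sqrt(-979 + 237131166) = sqrt(237130187)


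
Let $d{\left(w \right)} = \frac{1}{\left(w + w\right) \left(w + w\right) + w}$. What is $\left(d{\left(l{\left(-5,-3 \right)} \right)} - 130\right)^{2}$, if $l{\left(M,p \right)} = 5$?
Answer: $\frac{186295201}{11025} \approx 16898.0$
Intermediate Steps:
$d{\left(w \right)} = \frac{1}{w + 4 w^{2}}$ ($d{\left(w \right)} = \frac{1}{2 w 2 w + w} = \frac{1}{4 w^{2} + w} = \frac{1}{w + 4 w^{2}}$)
$\left(d{\left(l{\left(-5,-3 \right)} \right)} - 130\right)^{2} = \left(\frac{1}{5 \left(1 + 4 \cdot 5\right)} - 130\right)^{2} = \left(\frac{1}{5 \left(1 + 20\right)} - 130\right)^{2} = \left(\frac{1}{5 \cdot 21} - 130\right)^{2} = \left(\frac{1}{5} \cdot \frac{1}{21} - 130\right)^{2} = \left(\frac{1}{105} - 130\right)^{2} = \left(- \frac{13649}{105}\right)^{2} = \frac{186295201}{11025}$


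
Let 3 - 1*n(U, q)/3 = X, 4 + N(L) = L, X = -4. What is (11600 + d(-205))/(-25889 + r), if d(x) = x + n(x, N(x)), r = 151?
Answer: -5708/12869 ≈ -0.44355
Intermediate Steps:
N(L) = -4 + L
n(U, q) = 21 (n(U, q) = 9 - 3*(-4) = 9 + 12 = 21)
d(x) = 21 + x (d(x) = x + 21 = 21 + x)
(11600 + d(-205))/(-25889 + r) = (11600 + (21 - 205))/(-25889 + 151) = (11600 - 184)/(-25738) = 11416*(-1/25738) = -5708/12869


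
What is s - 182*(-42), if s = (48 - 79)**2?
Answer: 8605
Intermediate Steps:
s = 961 (s = (-31)**2 = 961)
s - 182*(-42) = 961 - 182*(-42) = 961 - 1*(-7644) = 961 + 7644 = 8605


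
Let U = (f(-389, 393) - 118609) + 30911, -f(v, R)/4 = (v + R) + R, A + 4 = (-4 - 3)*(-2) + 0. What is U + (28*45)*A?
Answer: -76686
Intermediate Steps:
A = 10 (A = -4 + ((-4 - 3)*(-2) + 0) = -4 + (-7*(-2) + 0) = -4 + (14 + 0) = -4 + 14 = 10)
f(v, R) = -8*R - 4*v (f(v, R) = -4*((v + R) + R) = -4*((R + v) + R) = -4*(v + 2*R) = -8*R - 4*v)
U = -89286 (U = ((-8*393 - 4*(-389)) - 118609) + 30911 = ((-3144 + 1556) - 118609) + 30911 = (-1588 - 118609) + 30911 = -120197 + 30911 = -89286)
U + (28*45)*A = -89286 + (28*45)*10 = -89286 + 1260*10 = -89286 + 12600 = -76686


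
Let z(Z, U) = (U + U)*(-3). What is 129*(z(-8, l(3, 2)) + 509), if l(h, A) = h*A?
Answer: 61017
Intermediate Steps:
l(h, A) = A*h
z(Z, U) = -6*U (z(Z, U) = (2*U)*(-3) = -6*U)
129*(z(-8, l(3, 2)) + 509) = 129*(-12*3 + 509) = 129*(-6*6 + 509) = 129*(-36 + 509) = 129*473 = 61017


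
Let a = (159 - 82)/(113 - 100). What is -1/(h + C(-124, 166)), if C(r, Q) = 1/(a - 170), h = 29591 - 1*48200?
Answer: 2133/39693010 ≈ 5.3737e-5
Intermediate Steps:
h = -18609 (h = 29591 - 48200 = -18609)
a = 77/13 ≈ 5.9231
C(r, Q) = -13/2133 (C(r, Q) = 1/(77/13 - 170) = 1/(-2133/13) = -13/2133)
-1/(h + C(-124, 166)) = -1/(-18609 - 13/2133) = -1/(-39693010/2133) = -1*(-2133/39693010) = 2133/39693010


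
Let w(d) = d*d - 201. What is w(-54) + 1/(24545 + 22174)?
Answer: 126842086/46719 ≈ 2715.0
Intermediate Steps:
w(d) = -201 + d² (w(d) = d² - 201 = -201 + d²)
w(-54) + 1/(24545 + 22174) = (-201 + (-54)²) + 1/(24545 + 22174) = (-201 + 2916) + 1/46719 = 2715 + 1/46719 = 126842086/46719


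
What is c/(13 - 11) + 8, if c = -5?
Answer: 11/2 ≈ 5.5000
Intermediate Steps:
c/(13 - 11) + 8 = -5/(13 - 11) + 8 = -5/2 + 8 = 11/2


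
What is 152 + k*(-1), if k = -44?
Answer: 196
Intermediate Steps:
152 + k*(-1) = 152 - 44*(-1) = 152 + 44 = 196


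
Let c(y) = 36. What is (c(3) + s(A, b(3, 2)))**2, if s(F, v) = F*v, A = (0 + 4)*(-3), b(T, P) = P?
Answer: 144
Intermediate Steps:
A = -12 (A = 4*(-3) = -12)
(c(3) + s(A, b(3, 2)))**2 = (36 - 12*2)**2 = (36 - 24)**2 = 12**2 = 144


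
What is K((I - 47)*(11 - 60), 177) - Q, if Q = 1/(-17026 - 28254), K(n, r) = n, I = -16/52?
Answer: 1364512813/588640 ≈ 2318.1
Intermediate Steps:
I = -4/13 (I = -16*1/52 = -4/13 ≈ -0.30769)
Q = -1/45280 (Q = 1/(-45280) = -1/45280 ≈ -2.2085e-5)
K((I - 47)*(11 - 60), 177) - Q = (-4/13 - 47)*(11 - 60) - 1*(-1/45280) = -615/13*(-49) + 1/45280 = 30135/13 + 1/45280 = 1364512813/588640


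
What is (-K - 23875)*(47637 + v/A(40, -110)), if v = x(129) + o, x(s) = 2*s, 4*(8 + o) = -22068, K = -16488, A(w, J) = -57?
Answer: -20096894912/57 ≈ -3.5258e+8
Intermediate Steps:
o = -5525 (o = -8 + (¼)*(-22068) = -8 - 5517 = -5525)
v = -5267 (v = 2*129 - 5525 = 258 - 5525 = -5267)
(-K - 23875)*(47637 + v/A(40, -110)) = (-1*(-16488) - 23875)*(47637 - 5267/(-57)) = (16488 - 23875)*(47637 - 5267*(-1/57)) = -7387*(47637 + 5267/57) = -7387*2720576/57 = -20096894912/57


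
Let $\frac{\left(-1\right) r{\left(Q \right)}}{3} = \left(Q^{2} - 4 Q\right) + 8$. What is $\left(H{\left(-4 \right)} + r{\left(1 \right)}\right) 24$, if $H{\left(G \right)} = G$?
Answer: $-456$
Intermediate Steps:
$r{\left(Q \right)} = -24 - 3 Q^{2} + 12 Q$ ($r{\left(Q \right)} = - 3 \left(\left(Q^{2} - 4 Q\right) + 8\right) = - 3 \left(8 + Q^{2} - 4 Q\right) = -24 - 3 Q^{2} + 12 Q$)
$\left(H{\left(-4 \right)} + r{\left(1 \right)}\right) 24 = \left(-4 - \left(12 + 3\right)\right) 24 = \left(-4 - 15\right) 24 = \left(-19\right) 24 = -456$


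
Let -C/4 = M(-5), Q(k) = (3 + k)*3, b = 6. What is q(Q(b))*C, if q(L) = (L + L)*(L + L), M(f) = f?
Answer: 58320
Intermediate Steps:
Q(k) = 9 + 3*k
q(L) = 4*L**2 (q(L) = (2*L)*(2*L) = 4*L**2)
C = 20 (C = -4*(-5) = 20)
q(Q(b))*C = (4*(9 + 3*6)**2)*20 = (4*(9 + 18)**2)*20 = (4*27**2)*20 = (4*729)*20 = 2916*20 = 58320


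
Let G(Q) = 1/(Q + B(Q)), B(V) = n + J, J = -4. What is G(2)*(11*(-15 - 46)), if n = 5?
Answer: -671/3 ≈ -223.67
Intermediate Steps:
B(V) = 1 (B(V) = 5 - 4 = 1)
G(Q) = 1/(1 + Q) (G(Q) = 1/(Q + 1) = 1/(1 + Q))
G(2)*(11*(-15 - 46)) = (11*(-15 - 46))/(1 + 2) = (11*(-61))/3 = (1/3)*(-671) = -671/3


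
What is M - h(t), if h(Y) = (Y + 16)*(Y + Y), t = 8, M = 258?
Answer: -126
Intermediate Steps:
h(Y) = 2*Y*(16 + Y) (h(Y) = (16 + Y)*(2*Y) = 2*Y*(16 + Y))
M - h(t) = 258 - 2*8*(16 + 8) = 258 - 2*8*24 = 258 - 1*384 = 258 - 384 = -126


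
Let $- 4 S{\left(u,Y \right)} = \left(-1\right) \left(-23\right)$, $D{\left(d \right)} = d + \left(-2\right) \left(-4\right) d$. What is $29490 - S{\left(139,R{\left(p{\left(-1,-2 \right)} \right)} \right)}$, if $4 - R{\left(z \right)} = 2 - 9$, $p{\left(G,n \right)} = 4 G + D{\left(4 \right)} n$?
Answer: $\frac{117983}{4} \approx 29496.0$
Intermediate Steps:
$D{\left(d \right)} = 9 d$ ($D{\left(d \right)} = d + 8 d = 9 d$)
$p{\left(G,n \right)} = 4 G + 36 n$ ($p{\left(G,n \right)} = 4 G + 9 \cdot 4 n = 4 G + 36 n$)
$R{\left(z \right)} = 11$ ($R{\left(z \right)} = 4 - \left(2 - 9\right) = 4 - -7 = 4 + 7 = 11$)
$S{\left(u,Y \right)} = - \frac{23}{4}$ ($S{\left(u,Y \right)} = - \frac{\left(-1\right) \left(-23\right)}{4} = \left(- \frac{1}{4}\right) 23 = - \frac{23}{4}$)
$29490 - S{\left(139,R{\left(p{\left(-1,-2 \right)} \right)} \right)} = 29490 - - \frac{23}{4} = 29490 + \frac{23}{4} = \frac{117983}{4}$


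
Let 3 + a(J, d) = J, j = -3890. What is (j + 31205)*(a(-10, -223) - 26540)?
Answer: -725295195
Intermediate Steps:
a(J, d) = -3 + J
(j + 31205)*(a(-10, -223) - 26540) = (-3890 + 31205)*((-3 - 10) - 26540) = 27315*(-13 - 26540) = 27315*(-26553) = -725295195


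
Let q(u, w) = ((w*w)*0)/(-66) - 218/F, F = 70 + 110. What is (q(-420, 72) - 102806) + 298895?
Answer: 17647901/90 ≈ 1.9609e+5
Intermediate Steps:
F = 180
q(u, w) = -109/90 (q(u, w) = ((w*w)*0)/(-66) - 218/180 = (w²*0)*(-1/66) - 218*1/180 = 0*(-1/66) - 109/90 = 0 - 109/90 = -109/90)
(q(-420, 72) - 102806) + 298895 = (-109/90 - 102806) + 298895 = -9252649/90 + 298895 = 17647901/90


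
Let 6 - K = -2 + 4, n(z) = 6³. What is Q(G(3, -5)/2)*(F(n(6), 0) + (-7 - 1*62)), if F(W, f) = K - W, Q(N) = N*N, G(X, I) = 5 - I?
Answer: -7025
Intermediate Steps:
n(z) = 216
Q(N) = N²
K = 4 (K = 6 - (-2 + 4) = 6 - 1*2 = 6 - 2 = 4)
F(W, f) = 4 - W
Q(G(3, -5)/2)*(F(n(6), 0) + (-7 - 1*62)) = ((5 - 1*(-5))/2)²*((4 - 1*216) + (-7 - 1*62)) = ((5 + 5)*(½))²*((4 - 216) + (-7 - 62)) = (10*(½))²*(-212 - 69) = 5²*(-281) = 25*(-281) = -7025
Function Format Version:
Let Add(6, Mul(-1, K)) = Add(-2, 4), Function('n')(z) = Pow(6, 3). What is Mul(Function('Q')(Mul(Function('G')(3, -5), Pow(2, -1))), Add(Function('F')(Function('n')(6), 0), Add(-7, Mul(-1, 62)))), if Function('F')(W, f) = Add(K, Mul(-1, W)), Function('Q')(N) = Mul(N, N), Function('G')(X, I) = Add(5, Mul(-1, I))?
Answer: -7025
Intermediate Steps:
Function('n')(z) = 216
Function('Q')(N) = Pow(N, 2)
K = 4 (K = Add(6, Mul(-1, Add(-2, 4))) = Add(6, Mul(-1, 2)) = Add(6, -2) = 4)
Function('F')(W, f) = Add(4, Mul(-1, W))
Mul(Function('Q')(Mul(Function('G')(3, -5), Pow(2, -1))), Add(Function('F')(Function('n')(6), 0), Add(-7, Mul(-1, 62)))) = Mul(Pow(Mul(Add(5, Mul(-1, -5)), Pow(2, -1)), 2), Add(Add(4, Mul(-1, 216)), Add(-7, Mul(-1, 62)))) = Mul(Pow(Mul(Add(5, 5), Rational(1, 2)), 2), Add(Add(4, -216), Add(-7, -62))) = Mul(Pow(Mul(10, Rational(1, 2)), 2), Add(-212, -69)) = Mul(Pow(5, 2), -281) = Mul(25, -281) = -7025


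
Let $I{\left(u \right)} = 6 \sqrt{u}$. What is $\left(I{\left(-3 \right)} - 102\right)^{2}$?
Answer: $10296 - 1224 i \sqrt{3} \approx 10296.0 - 2120.0 i$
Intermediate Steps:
$\left(I{\left(-3 \right)} - 102\right)^{2} = \left(6 \sqrt{-3} - 102\right)^{2} = \left(6 i \sqrt{3} - 102\right)^{2} = \left(-102 + 6 i \sqrt{3}\right)^{2}$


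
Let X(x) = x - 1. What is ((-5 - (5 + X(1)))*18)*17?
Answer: -3060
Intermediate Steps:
X(x) = -1 + x
((-5 - (5 + X(1)))*18)*17 = ((-5 - (5 + (-1 + 1)))*18)*17 = ((-5 - (5 + 0))*18)*17 = ((-5 - 1*5)*18)*17 = ((-5 - 5)*18)*17 = -10*18*17 = -180*17 = -3060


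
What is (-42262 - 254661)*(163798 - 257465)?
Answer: 27811886641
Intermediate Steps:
(-42262 - 254661)*(163798 - 257465) = -296923*(-93667) = 27811886641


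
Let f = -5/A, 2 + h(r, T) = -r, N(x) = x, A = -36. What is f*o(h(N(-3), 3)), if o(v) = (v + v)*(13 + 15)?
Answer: 70/9 ≈ 7.7778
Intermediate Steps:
h(r, T) = -2 - r
o(v) = 56*v (o(v) = (2*v)*28 = 56*v)
f = 5/36 (f = -5/(-36) = -5*(-1/36) = 5/36 ≈ 0.13889)
f*o(h(N(-3), 3)) = 5*(56*(-2 - 1*(-3)))/36 = 5*(56*(-2 + 3))/36 = 5*(56*1)/36 = (5/36)*56 = 70/9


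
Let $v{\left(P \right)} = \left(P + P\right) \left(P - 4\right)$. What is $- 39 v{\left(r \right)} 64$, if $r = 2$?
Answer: $19968$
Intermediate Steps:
$v{\left(P \right)} = 2 P \left(-4 + P\right)$
$- 39 v{\left(r \right)} 64 = - 39 \cdot 2 \cdot 2 \left(-4 + 2\right) 64 = - 39 \cdot 2 \cdot 2 \left(-2\right) 64 = \left(-39\right) \left(-8\right) 64 = 312 \cdot 64 = 19968$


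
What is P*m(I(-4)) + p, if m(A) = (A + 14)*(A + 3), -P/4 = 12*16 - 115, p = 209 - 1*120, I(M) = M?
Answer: 3169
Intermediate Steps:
p = 89 (p = 209 - 120 = 89)
P = -308 (P = -4*(12*16 - 115) = -4*(192 - 115) = -4*77 = -308)
m(A) = (3 + A)*(14 + A) (m(A) = (14 + A)*(3 + A) = (3 + A)*(14 + A))
P*m(I(-4)) + p = -308*(42 + (-4)² + 17*(-4)) + 89 = -308*(42 + 16 - 68) + 89 = -308*(-10) + 89 = 3080 + 89 = 3169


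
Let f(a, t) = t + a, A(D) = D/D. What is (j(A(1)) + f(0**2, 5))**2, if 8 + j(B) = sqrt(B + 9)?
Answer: (3 - sqrt(10))**2 ≈ 0.026334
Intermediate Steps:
A(D) = 1
f(a, t) = a + t
j(B) = -8 + sqrt(9 + B) (j(B) = -8 + sqrt(B + 9) = -8 + sqrt(9 + B))
(j(A(1)) + f(0**2, 5))**2 = ((-8 + sqrt(9 + 1)) + (0**2 + 5))**2 = ((-8 + sqrt(10)) + (0 + 5))**2 = ((-8 + sqrt(10)) + 5)**2 = (-3 + sqrt(10))**2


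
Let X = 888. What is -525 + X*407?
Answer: 360891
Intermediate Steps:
-525 + X*407 = -525 + 888*407 = -525 + 361416 = 360891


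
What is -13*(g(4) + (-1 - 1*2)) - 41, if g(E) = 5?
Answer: -67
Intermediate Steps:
-13*(g(4) + (-1 - 1*2)) - 41 = -13*(5 + (-1 - 1*2)) - 41 = -13*(5 + (-1 - 2)) - 41 = -13*(5 - 3) - 41 = -13*2 - 41 = -26 - 41 = -67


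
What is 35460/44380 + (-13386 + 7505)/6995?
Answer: -647804/15521905 ≈ -0.041735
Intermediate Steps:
35460/44380 + (-13386 + 7505)/6995 = 35460*(1/44380) - 5881*1/6995 = 1773/2219 - 5881/6995 = -647804/15521905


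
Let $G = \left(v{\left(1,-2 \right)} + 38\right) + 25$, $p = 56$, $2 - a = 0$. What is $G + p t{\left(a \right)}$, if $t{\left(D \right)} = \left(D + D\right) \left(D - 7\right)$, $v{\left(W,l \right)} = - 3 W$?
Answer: $-1060$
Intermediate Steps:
$a = 2$ ($a = 2 - 0 = 2 + 0 = 2$)
$t{\left(D \right)} = 2 D \left(-7 + D\right)$
$G = 60$ ($G = \left(\left(-3\right) 1 + 38\right) + 25 = \left(-3 + 38\right) + 25 = 35 + 25 = 60$)
$G + p t{\left(a \right)} = 60 + 56 \cdot 2 \cdot 2 \left(-7 + 2\right) = 60 + 56 \cdot 2 \cdot 2 \left(-5\right) = 60 + 56 \left(-20\right) = 60 - 1120 = -1060$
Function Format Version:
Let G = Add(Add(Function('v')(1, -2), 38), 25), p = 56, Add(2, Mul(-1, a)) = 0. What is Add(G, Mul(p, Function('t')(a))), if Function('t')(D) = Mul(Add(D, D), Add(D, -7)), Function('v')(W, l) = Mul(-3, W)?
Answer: -1060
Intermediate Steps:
a = 2 (a = Add(2, Mul(-1, 0)) = Add(2, 0) = 2)
Function('t')(D) = Mul(2, D, Add(-7, D)) (Function('t')(D) = Mul(Mul(2, D), Add(-7, D)) = Mul(2, D, Add(-7, D)))
G = 60 (G = Add(Add(Mul(-3, 1), 38), 25) = Add(Add(-3, 38), 25) = Add(35, 25) = 60)
Add(G, Mul(p, Function('t')(a))) = Add(60, Mul(56, Mul(2, 2, Add(-7, 2)))) = Add(60, Mul(56, Mul(2, 2, -5))) = Add(60, Mul(56, -20)) = Add(60, -1120) = -1060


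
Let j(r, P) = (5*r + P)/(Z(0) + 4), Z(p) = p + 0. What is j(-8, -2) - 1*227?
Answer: -475/2 ≈ -237.50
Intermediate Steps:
Z(p) = p
j(r, P) = P/4 + 5*r/4 (j(r, P) = (5*r + P)/(0 + 4) = (P + 5*r)/4 = (P + 5*r)*(¼) = P/4 + 5*r/4)
j(-8, -2) - 1*227 = ((¼)*(-2) + (5/4)*(-8)) - 1*227 = (-½ - 10) - 227 = -21/2 - 227 = -475/2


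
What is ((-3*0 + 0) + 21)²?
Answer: 441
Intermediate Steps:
((-3*0 + 0) + 21)² = ((0 + 0) + 21)² = (0 + 21)² = 21² = 441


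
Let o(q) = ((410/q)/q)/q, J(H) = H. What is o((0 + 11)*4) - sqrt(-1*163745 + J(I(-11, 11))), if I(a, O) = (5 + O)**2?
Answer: 205/42592 - I*sqrt(163489) ≈ 0.0048131 - 404.34*I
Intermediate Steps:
o(q) = 410/q**3 (o(q) = (410/q**2)/q = 410/q**3)
o((0 + 11)*4) - sqrt(-1*163745 + J(I(-11, 11))) = 410/((0 + 11)*4)**3 - sqrt(-1*163745 + (5 + 11)**2) = 410/(11*4)**3 - sqrt(-163745 + 16**2) = 410/44**3 - sqrt(-163745 + 256) = 410*(1/85184) - sqrt(-163489) = 205/42592 - I*sqrt(163489)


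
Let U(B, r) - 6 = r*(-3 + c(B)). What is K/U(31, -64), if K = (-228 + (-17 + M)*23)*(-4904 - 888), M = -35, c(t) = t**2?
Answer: -4123904/30653 ≈ -134.54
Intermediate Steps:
U(B, r) = 6 + r*(-3 + B**2)
K = 8247808 (K = (-228 + (-17 - 35)*23)*(-4904 - 888) = (-228 - 52*23)*(-5792) = (-228 - 1196)*(-5792) = -1424*(-5792) = 8247808)
K/U(31, -64) = 8247808/(6 - 3*(-64) - 64*31**2) = 8247808/(6 + 192 - 64*961) = 8247808/(6 + 192 - 61504) = 8247808/(-61306) = 8247808*(-1/61306) = -4123904/30653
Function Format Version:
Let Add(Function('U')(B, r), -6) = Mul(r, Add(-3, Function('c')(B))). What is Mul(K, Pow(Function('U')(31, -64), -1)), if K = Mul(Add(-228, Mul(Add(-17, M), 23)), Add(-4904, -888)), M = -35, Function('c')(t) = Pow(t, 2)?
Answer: Rational(-4123904, 30653) ≈ -134.54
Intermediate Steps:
Function('U')(B, r) = Add(6, Mul(r, Add(-3, Pow(B, 2))))
K = 8247808 (K = Mul(Add(-228, Mul(Add(-17, -35), 23)), Add(-4904, -888)) = Mul(Add(-228, Mul(-52, 23)), -5792) = Mul(Add(-228, -1196), -5792) = Mul(-1424, -5792) = 8247808)
Mul(K, Pow(Function('U')(31, -64), -1)) = Mul(8247808, Pow(Add(6, Mul(-3, -64), Mul(-64, Pow(31, 2))), -1)) = Mul(8247808, Pow(Add(6, 192, Mul(-64, 961)), -1)) = Mul(8247808, Pow(Add(6, 192, -61504), -1)) = Mul(8247808, Pow(-61306, -1)) = Mul(8247808, Rational(-1, 61306)) = Rational(-4123904, 30653)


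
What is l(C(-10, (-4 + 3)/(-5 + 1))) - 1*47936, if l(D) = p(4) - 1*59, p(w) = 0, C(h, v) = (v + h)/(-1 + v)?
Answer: -47995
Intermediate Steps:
C(h, v) = (h + v)/(-1 + v)
l(D) = -59 (l(D) = 0 - 1*59 = 0 - 59 = -59)
l(C(-10, (-4 + 3)/(-5 + 1))) - 1*47936 = -59 - 1*47936 = -59 - 47936 = -47995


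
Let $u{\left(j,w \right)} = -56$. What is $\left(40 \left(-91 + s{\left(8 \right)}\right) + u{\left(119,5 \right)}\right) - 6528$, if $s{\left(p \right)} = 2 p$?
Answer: $-9584$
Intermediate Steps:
$\left(40 \left(-91 + s{\left(8 \right)}\right) + u{\left(119,5 \right)}\right) - 6528 = \left(40 \left(-91 + 2 \cdot 8\right) - 56\right) - 6528 = \left(40 \left(-91 + 16\right) - 56\right) - 6528 = \left(40 \left(-75\right) - 56\right) - 6528 = \left(-3000 - 56\right) - 6528 = -3056 - 6528 = -9584$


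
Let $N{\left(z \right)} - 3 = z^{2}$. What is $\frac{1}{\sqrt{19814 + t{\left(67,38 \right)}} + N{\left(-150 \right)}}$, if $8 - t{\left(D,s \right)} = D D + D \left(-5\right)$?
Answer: $\frac{22503}{506369341} - \frac{2 \sqrt{3917}}{506369341} \approx 4.4193 \cdot 10^{-5}$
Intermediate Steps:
$N{\left(z \right)} = 3 + z^{2}$
$t{\left(D,s \right)} = 8 - D^{2} + 5 D$ ($t{\left(D,s \right)} = 8 - \left(D D + D \left(-5\right)\right) = 8 - \left(D^{2} - 5 D\right) = 8 - D^{2} + 5 D$)
$\frac{1}{\sqrt{19814 + t{\left(67,38 \right)}} + N{\left(-150 \right)}} = \frac{1}{\sqrt{19814 + \left(8 - 67^{2} + 5 \cdot 67\right)} + \left(3 + \left(-150\right)^{2}\right)} = \frac{1}{\sqrt{19814 + \left(8 - 4489 + 335\right)} + \left(3 + 22500\right)} = \frac{1}{\sqrt{19814 + \left(8 - 4489 + 335\right)} + 22503} = \frac{1}{\sqrt{19814 - 4146} + 22503} = \frac{1}{\sqrt{15668} + 22503} = \frac{1}{2 \sqrt{3917} + 22503} = \frac{1}{22503 + 2 \sqrt{3917}}$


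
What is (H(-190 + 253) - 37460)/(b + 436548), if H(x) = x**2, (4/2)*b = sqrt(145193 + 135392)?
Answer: -58481716272/762296344631 + 66982*sqrt(280585)/762296344631 ≈ -0.076671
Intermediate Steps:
b = sqrt(280585)/2 (b = sqrt(145193 + 135392)/2 = sqrt(280585)/2 ≈ 264.85)
(H(-190 + 253) - 37460)/(b + 436548) = ((-190 + 253)**2 - 37460)/(sqrt(280585)/2 + 436548) = (63**2 - 37460)/(436548 + sqrt(280585)/2) = (3969 - 37460)/(436548 + sqrt(280585)/2) = -33491/(436548 + sqrt(280585)/2)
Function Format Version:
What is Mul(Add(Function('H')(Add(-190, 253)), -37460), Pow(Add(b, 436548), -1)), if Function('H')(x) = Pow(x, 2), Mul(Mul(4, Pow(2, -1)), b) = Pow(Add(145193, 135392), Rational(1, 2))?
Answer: Add(Rational(-58481716272, 762296344631), Mul(Rational(66982, 762296344631), Pow(280585, Rational(1, 2)))) ≈ -0.076671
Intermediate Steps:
b = Mul(Rational(1, 2), Pow(280585, Rational(1, 2))) (b = Mul(Rational(1, 2), Pow(Add(145193, 135392), Rational(1, 2))) = Mul(Rational(1, 2), Pow(280585, Rational(1, 2))) ≈ 264.85)
Mul(Add(Function('H')(Add(-190, 253)), -37460), Pow(Add(b, 436548), -1)) = Mul(Add(Pow(Add(-190, 253), 2), -37460), Pow(Add(Mul(Rational(1, 2), Pow(280585, Rational(1, 2))), 436548), -1)) = Mul(Add(Pow(63, 2), -37460), Pow(Add(436548, Mul(Rational(1, 2), Pow(280585, Rational(1, 2)))), -1)) = Mul(Add(3969, -37460), Pow(Add(436548, Mul(Rational(1, 2), Pow(280585, Rational(1, 2)))), -1)) = Mul(-33491, Pow(Add(436548, Mul(Rational(1, 2), Pow(280585, Rational(1, 2)))), -1))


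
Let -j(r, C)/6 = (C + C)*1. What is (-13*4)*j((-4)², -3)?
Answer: -1872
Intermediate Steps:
j(r, C) = -12*C (j(r, C) = -6*(C + C) = -6*2*C = -12*C)
(-13*4)*j((-4)², -3) = (-13*4)*(-12*(-3)) = -52*36 = -1872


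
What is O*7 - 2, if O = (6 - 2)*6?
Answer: 166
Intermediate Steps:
O = 24 (O = 4*6 = 24)
O*7 - 2 = 24*7 - 2 = 168 - 2 = 166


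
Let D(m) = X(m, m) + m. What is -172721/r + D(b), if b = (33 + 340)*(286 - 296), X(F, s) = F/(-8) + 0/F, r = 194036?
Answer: -158364429/48509 ≈ -3264.6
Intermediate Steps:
X(F, s) = -F/8 (X(F, s) = F*(-⅛) + 0 = -F/8 + 0 = -F/8)
b = -3730 (b = 373*(-10) = -3730)
D(m) = 7*m/8 (D(m) = -m/8 + m = 7*m/8)
-172721/r + D(b) = -172721/194036 + (7/8)*(-3730) = -172721*1/194036 - 13055/4 = -172721/194036 - 13055/4 = -158364429/48509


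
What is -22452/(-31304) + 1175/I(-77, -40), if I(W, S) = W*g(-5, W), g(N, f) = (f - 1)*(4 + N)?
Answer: 67352/129129 ≈ 0.52159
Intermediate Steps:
g(N, f) = (-1 + f)*(4 + N)
I(W, S) = W*(1 - W) (I(W, S) = W*(-4 - 1*(-5) + 4*W - 5*W) = W*(-4 + 5 + 4*W - 5*W) = W*(1 - W))
-22452/(-31304) + 1175/I(-77, -40) = -22452/(-31304) + 1175/((-77*(1 - 1*(-77)))) = -22452*(-1/31304) + 1175/((-77*(1 + 77))) = 5613/7826 + 1175/((-77*78)) = 5613/7826 + 1175/(-6006) = 5613/7826 + 1175*(-1/6006) = 5613/7826 - 1175/6006 = 67352/129129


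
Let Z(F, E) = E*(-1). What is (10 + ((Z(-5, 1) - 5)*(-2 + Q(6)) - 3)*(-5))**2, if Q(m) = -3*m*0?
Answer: 1225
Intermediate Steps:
Z(F, E) = -E
Q(m) = 0
(10 + ((Z(-5, 1) - 5)*(-2 + Q(6)) - 3)*(-5))**2 = (10 + ((-1*1 - 5)*(-2 + 0) - 3)*(-5))**2 = (10 + ((-1 - 5)*(-2) - 3)*(-5))**2 = (10 + (-6*(-2) - 3)*(-5))**2 = (10 + (12 - 3)*(-5))**2 = (10 + 9*(-5))**2 = (10 - 45)**2 = (-35)**2 = 1225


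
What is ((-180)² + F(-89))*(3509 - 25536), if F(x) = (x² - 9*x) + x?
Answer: -903833891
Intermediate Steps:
F(x) = x² - 8*x
((-180)² + F(-89))*(3509 - 25536) = ((-180)² - 89*(-8 - 89))*(3509 - 25536) = (32400 - 89*(-97))*(-22027) = (32400 + 8633)*(-22027) = 41033*(-22027) = -903833891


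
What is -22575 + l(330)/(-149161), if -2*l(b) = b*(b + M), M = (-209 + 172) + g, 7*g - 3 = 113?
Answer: -23570809470/1044127 ≈ -22575.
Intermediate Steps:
g = 116/7 (g = 3/7 + (1/7)*113 = 3/7 + 113/7 = 116/7 ≈ 16.571)
M = -143/7 (M = (-209 + 172) + 116/7 = -37 + 116/7 = -143/7 ≈ -20.429)
l(b) = -b*(-143/7 + b)/2 (l(b) = -b*(b - 143/7)/2 = -b*(-143/7 + b)/2)
-22575 + l(330)/(-149161) = -22575 + ((1/14)*330*(143 - 7*330))/(-149161) = -22575 + ((1/14)*330*(143 - 2310))*(-1/149161) = -22575 + ((1/14)*330*(-2167))*(-1/149161) = -22575 - 357555/7*(-1/149161) = -22575 + 357555/1044127 = -23570809470/1044127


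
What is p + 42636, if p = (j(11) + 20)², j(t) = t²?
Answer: 62517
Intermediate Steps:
p = 19881 (p = (11² + 20)² = (121 + 20)² = 141² = 19881)
p + 42636 = 19881 + 42636 = 62517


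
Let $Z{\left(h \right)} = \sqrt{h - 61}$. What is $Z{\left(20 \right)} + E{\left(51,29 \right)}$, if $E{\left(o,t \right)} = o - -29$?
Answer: $80 + i \sqrt{41} \approx 80.0 + 6.4031 i$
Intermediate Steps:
$E{\left(o,t \right)} = 29 + o$ ($E{\left(o,t \right)} = o + 29 = 29 + o$)
$Z{\left(h \right)} = \sqrt{-61 + h}$
$Z{\left(20 \right)} + E{\left(51,29 \right)} = \sqrt{-61 + 20} + \left(29 + 51\right) = \sqrt{-41} + 80 = i \sqrt{41} + 80 = 80 + i \sqrt{41}$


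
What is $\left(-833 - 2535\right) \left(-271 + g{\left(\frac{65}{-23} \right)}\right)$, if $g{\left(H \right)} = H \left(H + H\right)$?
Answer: $\frac{454373512}{529} \approx 8.5893 \cdot 10^{5}$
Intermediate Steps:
$g{\left(H \right)} = 2 H^{2}$ ($g{\left(H \right)} = H 2 H = 2 H^{2}$)
$\left(-833 - 2535\right) \left(-271 + g{\left(\frac{65}{-23} \right)}\right) = \left(-833 - 2535\right) \left(-271 + 2 \left(\frac{65}{-23}\right)^{2}\right) = - 3368 \left(-271 + 2 \left(65 \left(- \frac{1}{23}\right)\right)^{2}\right) = - 3368 \left(-271 + 2 \left(- \frac{65}{23}\right)^{2}\right) = - 3368 \left(-271 + 2 \cdot \frac{4225}{529}\right) = - 3368 \left(-271 + \frac{8450}{529}\right) = \left(-3368\right) \left(- \frac{134909}{529}\right) = \frac{454373512}{529}$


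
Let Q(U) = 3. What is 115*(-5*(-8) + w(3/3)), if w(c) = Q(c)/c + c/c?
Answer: 5060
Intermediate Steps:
w(c) = 1 + 3/c (w(c) = 3/c + c/c = 3/c + 1 = 1 + 3/c)
115*(-5*(-8) + w(3/3)) = 115*(-5*(-8) + (3 + 3/3)/((3/3))) = 115*(40 + (3 + 3*(⅓))/((3*(⅓)))) = 115*(40 + (3 + 1)/1) = 115*(40 + 1*4) = 115*(40 + 4) = 115*44 = 5060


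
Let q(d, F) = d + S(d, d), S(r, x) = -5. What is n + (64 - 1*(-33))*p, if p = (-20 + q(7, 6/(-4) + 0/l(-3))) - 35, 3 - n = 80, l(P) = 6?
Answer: -5218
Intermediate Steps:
n = -77 (n = 3 - 1*80 = 3 - 80 = -77)
q(d, F) = -5 + d (q(d, F) = d - 5 = -5 + d)
p = -53 (p = (-20 + (-5 + 7)) - 35 = (-20 + 2) - 35 = -18 - 35 = -53)
n + (64 - 1*(-33))*p = -77 + (64 - 1*(-33))*(-53) = -77 + (64 + 33)*(-53) = -77 + 97*(-53) = -77 - 5141 = -5218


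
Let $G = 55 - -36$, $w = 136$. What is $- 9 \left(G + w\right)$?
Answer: $-2043$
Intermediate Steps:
$G = 91$ ($G = 55 + 36 = 91$)
$- 9 \left(G + w\right) = - 9 \left(91 + 136\right) = \left(-9\right) 227 = -2043$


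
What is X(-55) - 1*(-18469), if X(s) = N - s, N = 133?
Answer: 18657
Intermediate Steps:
X(s) = 133 - s
X(-55) - 1*(-18469) = (133 - 1*(-55)) - 1*(-18469) = (133 + 55) + 18469 = 188 + 18469 = 18657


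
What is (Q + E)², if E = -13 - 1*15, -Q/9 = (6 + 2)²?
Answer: 364816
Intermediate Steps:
Q = -576 (Q = -9*(6 + 2)² = -9*8² = -9*64 = -576)
E = -28 (E = -13 - 15 = -28)
(Q + E)² = (-576 - 28)² = (-604)² = 364816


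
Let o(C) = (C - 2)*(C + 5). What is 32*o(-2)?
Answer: -384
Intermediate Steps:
o(C) = (-2 + C)*(5 + C)
32*o(-2) = 32*(-10 + (-2)² + 3*(-2)) = 32*(-10 + 4 - 6) = 32*(-12) = -384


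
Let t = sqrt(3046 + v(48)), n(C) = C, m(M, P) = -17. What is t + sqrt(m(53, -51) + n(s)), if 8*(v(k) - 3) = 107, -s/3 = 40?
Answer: sqrt(48998)/4 + I*sqrt(137) ≈ 55.339 + 11.705*I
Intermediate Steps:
s = -120 (s = -3*40 = -120)
v(k) = 131/8 (v(k) = 3 + (1/8)*107 = 3 + 107/8 = 131/8)
t = sqrt(48998)/4 (t = sqrt(3046 + 131/8) = sqrt(24499/8) = sqrt(48998)/4 ≈ 55.339)
t + sqrt(m(53, -51) + n(s)) = sqrt(48998)/4 + sqrt(-17 - 120) = sqrt(48998)/4 + sqrt(-137) = sqrt(48998)/4 + I*sqrt(137)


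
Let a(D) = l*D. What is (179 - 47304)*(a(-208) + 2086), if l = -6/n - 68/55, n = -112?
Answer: -8462028900/77 ≈ -1.0990e+8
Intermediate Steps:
l = -3643/3080 (l = -6/(-112) - 68/55 = -6*(-1/112) - 68*1/55 = 3/56 - 68/55 = -3643/3080 ≈ -1.1828)
a(D) = -3643*D/3080
(179 - 47304)*(a(-208) + 2086) = (179 - 47304)*(-3643/3080*(-208) + 2086) = -47125*(94718/385 + 2086) = -47125*897828/385 = -8462028900/77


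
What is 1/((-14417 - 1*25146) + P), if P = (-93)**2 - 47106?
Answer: -1/78020 ≈ -1.2817e-5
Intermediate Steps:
P = -38457 (P = 8649 - 47106 = -38457)
1/((-14417 - 1*25146) + P) = 1/((-14417 - 1*25146) - 38457) = 1/((-14417 - 25146) - 38457) = 1/(-39563 - 38457) = 1/(-78020) = -1/78020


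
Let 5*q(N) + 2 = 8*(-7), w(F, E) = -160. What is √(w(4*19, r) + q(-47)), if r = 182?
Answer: I*√4290/5 ≈ 13.1*I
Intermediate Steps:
q(N) = -58/5 (q(N) = -⅖ + (8*(-7))/5 = -⅖ + (⅕)*(-56) = -⅖ - 56/5 = -58/5)
√(w(4*19, r) + q(-47)) = √(-160 - 58/5) = √(-858/5) = I*√4290/5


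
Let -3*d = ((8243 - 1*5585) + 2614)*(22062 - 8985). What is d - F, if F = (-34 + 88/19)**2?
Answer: -8296325292/361 ≈ -2.2982e+7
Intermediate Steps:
d = -22980648 (d = -((8243 - 1*5585) + 2614)*(22062 - 8985)/3 = -((8243 - 5585) + 2614)*13077/3 = -(2658 + 2614)*13077/3 = -5272*13077/3 = -1/3*68941944 = -22980648)
F = 311364/361 (F = (-34 + 88*(1/19))**2 = (-34 + 88/19)**2 = (-558/19)**2 = 311364/361 ≈ 862.50)
d - F = -22980648 - 1*311364/361 = -22980648 - 311364/361 = -8296325292/361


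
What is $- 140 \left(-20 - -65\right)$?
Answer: $-6300$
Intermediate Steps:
$- 140 \left(-20 - -65\right) = - 140 \left(-20 + \left(-11 + 76\right)\right) = - 140 \left(-20 + 65\right) = \left(-140\right) 45 = -6300$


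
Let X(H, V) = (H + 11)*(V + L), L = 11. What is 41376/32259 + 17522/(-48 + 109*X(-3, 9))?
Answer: 214142265/93508088 ≈ 2.2901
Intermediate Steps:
X(H, V) = (11 + H)*(11 + V) (X(H, V) = (H + 11)*(V + 11) = (11 + H)*(11 + V))
41376/32259 + 17522/(-48 + 109*X(-3, 9)) = 41376/32259 + 17522/(-48 + 109*(121 + 11*(-3) + 11*9 - 3*9)) = 41376*(1/32259) + 17522/(-48 + 109*(121 - 33 + 99 - 27)) = 13792/10753 + 17522/(-48 + 109*160) = 13792/10753 + 17522/(-48 + 17440) = 13792/10753 + 17522/17392 = 13792/10753 + 17522*(1/17392) = 13792/10753 + 8761/8696 = 214142265/93508088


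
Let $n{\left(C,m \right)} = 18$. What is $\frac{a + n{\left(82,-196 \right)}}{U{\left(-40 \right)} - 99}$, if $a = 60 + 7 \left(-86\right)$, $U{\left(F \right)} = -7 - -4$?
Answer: $\frac{262}{51} \approx 5.1373$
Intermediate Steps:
$U{\left(F \right)} = -3$ ($U{\left(F \right)} = -7 + 4 = -3$)
$a = -542$ ($a = 60 - 602 = -542$)
$\frac{a + n{\left(82,-196 \right)}}{U{\left(-40 \right)} - 99} = \frac{-542 + 18}{-3 - 99} = - \frac{524}{-3 + \left(-14458 + 14359\right)} = - \frac{524}{-3 - 99} = - \frac{524}{-102} = \left(-524\right) \left(- \frac{1}{102}\right) = \frac{262}{51}$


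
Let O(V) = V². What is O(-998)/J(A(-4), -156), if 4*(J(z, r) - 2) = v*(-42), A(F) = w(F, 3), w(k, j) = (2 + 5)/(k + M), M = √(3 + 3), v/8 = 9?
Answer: -498002/377 ≈ -1321.0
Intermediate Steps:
v = 72 (v = 8*9 = 72)
M = √6 ≈ 2.4495
w(k, j) = 7/(k + √6) (w(k, j) = (2 + 5)/(k + √6) = 7/(k + √6))
A(F) = 7/(F + √6)
J(z, r) = -754 (J(z, r) = 2 + (72*(-42))/4 = 2 + (¼)*(-3024) = 2 - 756 = -754)
O(-998)/J(A(-4), -156) = (-998)²/(-754) = 996004*(-1/754) = -498002/377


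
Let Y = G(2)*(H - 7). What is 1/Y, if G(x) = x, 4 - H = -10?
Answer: 1/14 ≈ 0.071429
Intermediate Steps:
H = 14 (H = 4 - 1*(-10) = 4 + 10 = 14)
Y = 14 (Y = 2*(14 - 7) = 2*7 = 14)
1/Y = 1/14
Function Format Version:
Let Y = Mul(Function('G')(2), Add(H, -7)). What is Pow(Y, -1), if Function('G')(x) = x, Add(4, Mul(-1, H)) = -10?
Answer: Rational(1, 14) ≈ 0.071429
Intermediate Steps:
H = 14 (H = Add(4, Mul(-1, -10)) = Add(4, 10) = 14)
Y = 14 (Y = Mul(2, Add(14, -7)) = Mul(2, 7) = 14)
Pow(Y, -1) = Pow(14, -1) = Rational(1, 14)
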